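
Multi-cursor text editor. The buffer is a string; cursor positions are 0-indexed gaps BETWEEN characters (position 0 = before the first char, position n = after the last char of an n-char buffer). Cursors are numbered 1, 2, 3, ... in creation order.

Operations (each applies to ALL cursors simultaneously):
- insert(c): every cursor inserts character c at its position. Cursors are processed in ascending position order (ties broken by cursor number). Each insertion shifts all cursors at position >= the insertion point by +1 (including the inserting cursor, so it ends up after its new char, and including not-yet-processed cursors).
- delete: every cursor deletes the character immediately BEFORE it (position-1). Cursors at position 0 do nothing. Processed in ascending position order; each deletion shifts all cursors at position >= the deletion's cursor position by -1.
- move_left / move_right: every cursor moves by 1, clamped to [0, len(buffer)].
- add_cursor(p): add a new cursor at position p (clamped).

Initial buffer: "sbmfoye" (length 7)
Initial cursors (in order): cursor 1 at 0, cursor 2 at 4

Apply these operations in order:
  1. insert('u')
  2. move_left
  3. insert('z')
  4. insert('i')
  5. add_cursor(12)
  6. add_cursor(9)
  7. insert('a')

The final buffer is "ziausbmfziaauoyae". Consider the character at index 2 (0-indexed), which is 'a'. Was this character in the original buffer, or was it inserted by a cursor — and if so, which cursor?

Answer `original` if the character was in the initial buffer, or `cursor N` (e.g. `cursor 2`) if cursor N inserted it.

Answer: cursor 1

Derivation:
After op 1 (insert('u')): buffer="usbmfuoye" (len 9), cursors c1@1 c2@6, authorship 1....2...
After op 2 (move_left): buffer="usbmfuoye" (len 9), cursors c1@0 c2@5, authorship 1....2...
After op 3 (insert('z')): buffer="zusbmfzuoye" (len 11), cursors c1@1 c2@7, authorship 11....22...
After op 4 (insert('i')): buffer="ziusbmfziuoye" (len 13), cursors c1@2 c2@9, authorship 111....222...
After op 5 (add_cursor(12)): buffer="ziusbmfziuoye" (len 13), cursors c1@2 c2@9 c3@12, authorship 111....222...
After op 6 (add_cursor(9)): buffer="ziusbmfziuoye" (len 13), cursors c1@2 c2@9 c4@9 c3@12, authorship 111....222...
After op 7 (insert('a')): buffer="ziausbmfziaauoyae" (len 17), cursors c1@3 c2@12 c4@12 c3@16, authorship 1111....22242..3.
Authorship (.=original, N=cursor N): 1 1 1 1 . . . . 2 2 2 4 2 . . 3 .
Index 2: author = 1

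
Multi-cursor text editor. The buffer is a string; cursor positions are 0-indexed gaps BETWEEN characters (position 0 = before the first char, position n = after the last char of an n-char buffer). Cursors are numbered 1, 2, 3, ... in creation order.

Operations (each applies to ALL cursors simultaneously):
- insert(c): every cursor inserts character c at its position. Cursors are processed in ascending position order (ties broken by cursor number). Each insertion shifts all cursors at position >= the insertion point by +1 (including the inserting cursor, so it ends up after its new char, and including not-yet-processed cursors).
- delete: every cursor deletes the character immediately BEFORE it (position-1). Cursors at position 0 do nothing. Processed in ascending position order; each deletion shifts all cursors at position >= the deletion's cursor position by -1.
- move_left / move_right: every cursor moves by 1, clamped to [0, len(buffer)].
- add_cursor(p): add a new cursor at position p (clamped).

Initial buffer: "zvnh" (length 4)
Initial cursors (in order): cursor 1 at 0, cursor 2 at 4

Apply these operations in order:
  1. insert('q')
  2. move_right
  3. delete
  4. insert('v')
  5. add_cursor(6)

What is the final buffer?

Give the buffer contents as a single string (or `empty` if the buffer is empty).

After op 1 (insert('q')): buffer="qzvnhq" (len 6), cursors c1@1 c2@6, authorship 1....2
After op 2 (move_right): buffer="qzvnhq" (len 6), cursors c1@2 c2@6, authorship 1....2
After op 3 (delete): buffer="qvnh" (len 4), cursors c1@1 c2@4, authorship 1...
After op 4 (insert('v')): buffer="qvvnhv" (len 6), cursors c1@2 c2@6, authorship 11...2
After op 5 (add_cursor(6)): buffer="qvvnhv" (len 6), cursors c1@2 c2@6 c3@6, authorship 11...2

Answer: qvvnhv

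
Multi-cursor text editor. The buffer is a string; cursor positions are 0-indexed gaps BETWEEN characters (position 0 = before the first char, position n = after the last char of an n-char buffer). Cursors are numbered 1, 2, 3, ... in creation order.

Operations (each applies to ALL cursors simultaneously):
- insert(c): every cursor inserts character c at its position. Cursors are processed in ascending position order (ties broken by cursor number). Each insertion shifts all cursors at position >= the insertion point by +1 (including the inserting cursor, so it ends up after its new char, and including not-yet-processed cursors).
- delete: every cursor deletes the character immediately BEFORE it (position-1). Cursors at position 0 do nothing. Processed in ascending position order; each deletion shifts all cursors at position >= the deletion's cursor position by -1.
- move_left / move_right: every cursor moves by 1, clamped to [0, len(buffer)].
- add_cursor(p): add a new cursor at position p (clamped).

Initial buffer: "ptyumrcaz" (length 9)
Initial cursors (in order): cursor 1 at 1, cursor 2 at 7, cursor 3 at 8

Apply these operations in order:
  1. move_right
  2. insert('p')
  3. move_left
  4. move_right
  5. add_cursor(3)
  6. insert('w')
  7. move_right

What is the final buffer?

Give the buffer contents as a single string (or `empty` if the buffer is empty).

Answer: ptpwwyumrcapwzpw

Derivation:
After op 1 (move_right): buffer="ptyumrcaz" (len 9), cursors c1@2 c2@8 c3@9, authorship .........
After op 2 (insert('p')): buffer="ptpyumrcapzp" (len 12), cursors c1@3 c2@10 c3@12, authorship ..1......2.3
After op 3 (move_left): buffer="ptpyumrcapzp" (len 12), cursors c1@2 c2@9 c3@11, authorship ..1......2.3
After op 4 (move_right): buffer="ptpyumrcapzp" (len 12), cursors c1@3 c2@10 c3@12, authorship ..1......2.3
After op 5 (add_cursor(3)): buffer="ptpyumrcapzp" (len 12), cursors c1@3 c4@3 c2@10 c3@12, authorship ..1......2.3
After op 6 (insert('w')): buffer="ptpwwyumrcapwzpw" (len 16), cursors c1@5 c4@5 c2@13 c3@16, authorship ..114......22.33
After op 7 (move_right): buffer="ptpwwyumrcapwzpw" (len 16), cursors c1@6 c4@6 c2@14 c3@16, authorship ..114......22.33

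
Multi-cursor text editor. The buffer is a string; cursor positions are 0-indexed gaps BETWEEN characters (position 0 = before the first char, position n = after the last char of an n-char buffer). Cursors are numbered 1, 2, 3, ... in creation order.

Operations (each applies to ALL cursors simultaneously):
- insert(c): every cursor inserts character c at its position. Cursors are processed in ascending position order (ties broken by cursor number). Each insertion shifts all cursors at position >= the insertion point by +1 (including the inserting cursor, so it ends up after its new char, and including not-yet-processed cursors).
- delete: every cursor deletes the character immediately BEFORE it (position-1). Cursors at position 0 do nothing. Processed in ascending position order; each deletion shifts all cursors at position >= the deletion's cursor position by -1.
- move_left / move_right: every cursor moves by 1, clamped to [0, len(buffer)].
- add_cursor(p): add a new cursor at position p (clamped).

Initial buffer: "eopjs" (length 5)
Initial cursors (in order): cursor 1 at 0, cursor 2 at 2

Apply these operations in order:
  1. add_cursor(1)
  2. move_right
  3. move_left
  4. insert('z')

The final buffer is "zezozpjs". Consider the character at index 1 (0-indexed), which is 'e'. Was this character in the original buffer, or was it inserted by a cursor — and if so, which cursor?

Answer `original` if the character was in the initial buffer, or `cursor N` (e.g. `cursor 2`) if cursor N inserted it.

After op 1 (add_cursor(1)): buffer="eopjs" (len 5), cursors c1@0 c3@1 c2@2, authorship .....
After op 2 (move_right): buffer="eopjs" (len 5), cursors c1@1 c3@2 c2@3, authorship .....
After op 3 (move_left): buffer="eopjs" (len 5), cursors c1@0 c3@1 c2@2, authorship .....
After op 4 (insert('z')): buffer="zezozpjs" (len 8), cursors c1@1 c3@3 c2@5, authorship 1.3.2...
Authorship (.=original, N=cursor N): 1 . 3 . 2 . . .
Index 1: author = original

Answer: original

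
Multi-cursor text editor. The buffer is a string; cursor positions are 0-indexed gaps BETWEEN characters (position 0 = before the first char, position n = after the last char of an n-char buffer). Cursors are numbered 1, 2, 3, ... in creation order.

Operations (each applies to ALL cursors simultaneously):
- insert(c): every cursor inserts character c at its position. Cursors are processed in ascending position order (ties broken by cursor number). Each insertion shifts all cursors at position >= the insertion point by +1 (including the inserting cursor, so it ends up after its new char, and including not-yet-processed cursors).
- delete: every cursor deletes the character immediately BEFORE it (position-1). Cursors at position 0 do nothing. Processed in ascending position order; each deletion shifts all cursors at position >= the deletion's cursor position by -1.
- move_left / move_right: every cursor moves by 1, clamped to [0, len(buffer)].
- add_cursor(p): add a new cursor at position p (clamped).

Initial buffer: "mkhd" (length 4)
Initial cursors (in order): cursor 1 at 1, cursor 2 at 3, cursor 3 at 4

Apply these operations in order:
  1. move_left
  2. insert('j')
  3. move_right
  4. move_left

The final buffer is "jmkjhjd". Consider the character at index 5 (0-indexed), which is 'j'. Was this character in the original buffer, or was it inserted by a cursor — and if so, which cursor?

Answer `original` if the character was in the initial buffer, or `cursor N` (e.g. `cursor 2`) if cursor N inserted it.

Answer: cursor 3

Derivation:
After op 1 (move_left): buffer="mkhd" (len 4), cursors c1@0 c2@2 c3@3, authorship ....
After op 2 (insert('j')): buffer="jmkjhjd" (len 7), cursors c1@1 c2@4 c3@6, authorship 1..2.3.
After op 3 (move_right): buffer="jmkjhjd" (len 7), cursors c1@2 c2@5 c3@7, authorship 1..2.3.
After op 4 (move_left): buffer="jmkjhjd" (len 7), cursors c1@1 c2@4 c3@6, authorship 1..2.3.
Authorship (.=original, N=cursor N): 1 . . 2 . 3 .
Index 5: author = 3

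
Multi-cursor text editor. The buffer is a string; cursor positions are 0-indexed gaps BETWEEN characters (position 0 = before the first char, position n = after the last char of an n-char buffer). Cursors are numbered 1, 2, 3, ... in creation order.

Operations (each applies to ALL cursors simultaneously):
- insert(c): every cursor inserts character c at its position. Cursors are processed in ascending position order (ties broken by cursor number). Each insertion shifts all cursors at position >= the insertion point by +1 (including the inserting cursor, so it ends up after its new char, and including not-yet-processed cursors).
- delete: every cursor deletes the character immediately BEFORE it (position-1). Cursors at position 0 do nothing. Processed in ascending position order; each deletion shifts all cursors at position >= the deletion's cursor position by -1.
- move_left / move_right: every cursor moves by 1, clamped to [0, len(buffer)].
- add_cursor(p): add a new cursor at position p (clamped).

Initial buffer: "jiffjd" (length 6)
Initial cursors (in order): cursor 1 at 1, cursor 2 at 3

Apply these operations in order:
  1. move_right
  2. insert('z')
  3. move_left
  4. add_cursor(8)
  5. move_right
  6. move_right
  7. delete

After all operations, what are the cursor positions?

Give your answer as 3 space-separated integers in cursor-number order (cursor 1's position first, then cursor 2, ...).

After op 1 (move_right): buffer="jiffjd" (len 6), cursors c1@2 c2@4, authorship ......
After op 2 (insert('z')): buffer="jizffzjd" (len 8), cursors c1@3 c2@6, authorship ..1..2..
After op 3 (move_left): buffer="jizffzjd" (len 8), cursors c1@2 c2@5, authorship ..1..2..
After op 4 (add_cursor(8)): buffer="jizffzjd" (len 8), cursors c1@2 c2@5 c3@8, authorship ..1..2..
After op 5 (move_right): buffer="jizffzjd" (len 8), cursors c1@3 c2@6 c3@8, authorship ..1..2..
After op 6 (move_right): buffer="jizffzjd" (len 8), cursors c1@4 c2@7 c3@8, authorship ..1..2..
After op 7 (delete): buffer="jizfz" (len 5), cursors c1@3 c2@5 c3@5, authorship ..1.2

Answer: 3 5 5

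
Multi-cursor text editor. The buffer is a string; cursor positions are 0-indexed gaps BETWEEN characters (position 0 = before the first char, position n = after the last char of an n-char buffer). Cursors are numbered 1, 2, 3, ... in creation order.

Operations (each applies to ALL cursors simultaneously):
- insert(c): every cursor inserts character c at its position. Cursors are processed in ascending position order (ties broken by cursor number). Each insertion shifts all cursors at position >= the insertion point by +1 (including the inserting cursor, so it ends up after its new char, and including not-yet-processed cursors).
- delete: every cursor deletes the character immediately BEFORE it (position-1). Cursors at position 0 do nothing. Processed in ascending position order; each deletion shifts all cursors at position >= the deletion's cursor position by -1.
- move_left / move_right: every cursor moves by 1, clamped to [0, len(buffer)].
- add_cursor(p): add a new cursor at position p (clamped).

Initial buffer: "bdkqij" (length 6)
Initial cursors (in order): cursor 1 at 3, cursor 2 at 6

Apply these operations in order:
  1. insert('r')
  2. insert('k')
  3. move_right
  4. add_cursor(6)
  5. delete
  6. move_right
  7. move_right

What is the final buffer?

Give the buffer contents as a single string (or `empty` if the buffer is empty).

After op 1 (insert('r')): buffer="bdkrqijr" (len 8), cursors c1@4 c2@8, authorship ...1...2
After op 2 (insert('k')): buffer="bdkrkqijrk" (len 10), cursors c1@5 c2@10, authorship ...11...22
After op 3 (move_right): buffer="bdkrkqijrk" (len 10), cursors c1@6 c2@10, authorship ...11...22
After op 4 (add_cursor(6)): buffer="bdkrkqijrk" (len 10), cursors c1@6 c3@6 c2@10, authorship ...11...22
After op 5 (delete): buffer="bdkrijr" (len 7), cursors c1@4 c3@4 c2@7, authorship ...1..2
After op 6 (move_right): buffer="bdkrijr" (len 7), cursors c1@5 c3@5 c2@7, authorship ...1..2
After op 7 (move_right): buffer="bdkrijr" (len 7), cursors c1@6 c3@6 c2@7, authorship ...1..2

Answer: bdkrijr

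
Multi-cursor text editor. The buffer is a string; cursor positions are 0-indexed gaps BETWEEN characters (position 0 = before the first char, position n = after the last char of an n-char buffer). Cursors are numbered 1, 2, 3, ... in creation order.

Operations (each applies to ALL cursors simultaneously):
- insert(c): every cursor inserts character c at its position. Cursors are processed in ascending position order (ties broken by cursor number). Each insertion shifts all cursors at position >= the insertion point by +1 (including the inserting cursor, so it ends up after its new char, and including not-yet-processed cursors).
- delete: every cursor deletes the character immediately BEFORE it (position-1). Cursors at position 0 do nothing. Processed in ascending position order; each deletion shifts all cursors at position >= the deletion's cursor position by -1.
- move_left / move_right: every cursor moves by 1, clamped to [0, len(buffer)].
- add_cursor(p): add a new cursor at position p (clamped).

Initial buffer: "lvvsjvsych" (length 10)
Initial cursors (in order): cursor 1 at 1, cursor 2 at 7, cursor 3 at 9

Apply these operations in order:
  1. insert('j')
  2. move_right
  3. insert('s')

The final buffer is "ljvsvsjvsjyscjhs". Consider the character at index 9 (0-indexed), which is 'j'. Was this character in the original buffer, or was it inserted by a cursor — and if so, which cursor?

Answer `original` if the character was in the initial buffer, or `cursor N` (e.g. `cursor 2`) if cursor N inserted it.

Answer: cursor 2

Derivation:
After op 1 (insert('j')): buffer="ljvvsjvsjycjh" (len 13), cursors c1@2 c2@9 c3@12, authorship .1......2..3.
After op 2 (move_right): buffer="ljvvsjvsjycjh" (len 13), cursors c1@3 c2@10 c3@13, authorship .1......2..3.
After op 3 (insert('s')): buffer="ljvsvsjvsjyscjhs" (len 16), cursors c1@4 c2@12 c3@16, authorship .1.1.....2.2.3.3
Authorship (.=original, N=cursor N): . 1 . 1 . . . . . 2 . 2 . 3 . 3
Index 9: author = 2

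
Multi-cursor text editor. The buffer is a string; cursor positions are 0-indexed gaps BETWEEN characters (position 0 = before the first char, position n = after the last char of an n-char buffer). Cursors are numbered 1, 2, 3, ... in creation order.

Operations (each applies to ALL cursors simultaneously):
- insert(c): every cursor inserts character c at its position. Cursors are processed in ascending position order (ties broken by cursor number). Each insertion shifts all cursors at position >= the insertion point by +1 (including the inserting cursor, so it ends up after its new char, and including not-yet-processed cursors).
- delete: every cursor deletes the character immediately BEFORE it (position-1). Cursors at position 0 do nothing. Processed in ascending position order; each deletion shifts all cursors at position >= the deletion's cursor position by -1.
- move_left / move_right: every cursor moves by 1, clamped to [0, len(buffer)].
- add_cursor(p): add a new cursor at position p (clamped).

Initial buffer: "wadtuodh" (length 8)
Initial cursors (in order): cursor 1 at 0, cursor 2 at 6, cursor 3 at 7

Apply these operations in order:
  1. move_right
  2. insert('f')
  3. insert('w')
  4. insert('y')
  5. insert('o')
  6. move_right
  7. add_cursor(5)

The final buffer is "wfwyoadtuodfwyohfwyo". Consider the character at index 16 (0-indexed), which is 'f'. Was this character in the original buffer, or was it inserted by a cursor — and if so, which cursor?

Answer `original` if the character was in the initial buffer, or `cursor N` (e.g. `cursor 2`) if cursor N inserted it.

Answer: cursor 3

Derivation:
After op 1 (move_right): buffer="wadtuodh" (len 8), cursors c1@1 c2@7 c3@8, authorship ........
After op 2 (insert('f')): buffer="wfadtuodfhf" (len 11), cursors c1@2 c2@9 c3@11, authorship .1......2.3
After op 3 (insert('w')): buffer="wfwadtuodfwhfw" (len 14), cursors c1@3 c2@11 c3@14, authorship .11......22.33
After op 4 (insert('y')): buffer="wfwyadtuodfwyhfwy" (len 17), cursors c1@4 c2@13 c3@17, authorship .111......222.333
After op 5 (insert('o')): buffer="wfwyoadtuodfwyohfwyo" (len 20), cursors c1@5 c2@15 c3@20, authorship .1111......2222.3333
After op 6 (move_right): buffer="wfwyoadtuodfwyohfwyo" (len 20), cursors c1@6 c2@16 c3@20, authorship .1111......2222.3333
After op 7 (add_cursor(5)): buffer="wfwyoadtuodfwyohfwyo" (len 20), cursors c4@5 c1@6 c2@16 c3@20, authorship .1111......2222.3333
Authorship (.=original, N=cursor N): . 1 1 1 1 . . . . . . 2 2 2 2 . 3 3 3 3
Index 16: author = 3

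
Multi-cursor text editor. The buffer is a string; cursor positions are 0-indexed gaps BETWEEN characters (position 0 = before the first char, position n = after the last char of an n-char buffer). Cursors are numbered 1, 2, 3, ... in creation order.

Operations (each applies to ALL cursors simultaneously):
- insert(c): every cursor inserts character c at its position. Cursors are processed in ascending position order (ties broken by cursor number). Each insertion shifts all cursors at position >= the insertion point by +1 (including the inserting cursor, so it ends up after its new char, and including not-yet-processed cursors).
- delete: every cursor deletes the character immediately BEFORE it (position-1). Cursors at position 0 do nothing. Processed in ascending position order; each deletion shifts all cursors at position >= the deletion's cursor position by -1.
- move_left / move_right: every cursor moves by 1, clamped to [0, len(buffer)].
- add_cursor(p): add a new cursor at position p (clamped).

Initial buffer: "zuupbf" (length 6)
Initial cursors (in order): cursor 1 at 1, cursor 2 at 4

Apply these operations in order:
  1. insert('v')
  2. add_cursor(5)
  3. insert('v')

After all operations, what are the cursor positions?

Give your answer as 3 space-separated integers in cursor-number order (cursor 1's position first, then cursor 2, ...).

Answer: 3 9 7

Derivation:
After op 1 (insert('v')): buffer="zvuupvbf" (len 8), cursors c1@2 c2@6, authorship .1...2..
After op 2 (add_cursor(5)): buffer="zvuupvbf" (len 8), cursors c1@2 c3@5 c2@6, authorship .1...2..
After op 3 (insert('v')): buffer="zvvuupvvvbf" (len 11), cursors c1@3 c3@7 c2@9, authorship .11...322..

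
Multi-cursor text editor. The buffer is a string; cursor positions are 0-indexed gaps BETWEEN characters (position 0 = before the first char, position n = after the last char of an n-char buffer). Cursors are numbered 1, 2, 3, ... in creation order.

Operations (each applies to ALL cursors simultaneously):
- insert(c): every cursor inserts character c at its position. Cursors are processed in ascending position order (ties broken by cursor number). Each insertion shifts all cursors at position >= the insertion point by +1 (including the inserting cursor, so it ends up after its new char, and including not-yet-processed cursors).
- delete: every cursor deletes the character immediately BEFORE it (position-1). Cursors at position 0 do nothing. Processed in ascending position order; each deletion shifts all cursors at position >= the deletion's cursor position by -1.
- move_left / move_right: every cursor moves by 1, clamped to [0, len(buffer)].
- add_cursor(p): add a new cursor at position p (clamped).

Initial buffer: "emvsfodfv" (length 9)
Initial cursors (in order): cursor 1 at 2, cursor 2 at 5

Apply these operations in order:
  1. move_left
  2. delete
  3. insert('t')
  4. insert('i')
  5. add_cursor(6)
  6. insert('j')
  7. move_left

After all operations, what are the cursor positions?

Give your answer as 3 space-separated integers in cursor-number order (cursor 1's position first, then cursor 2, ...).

Answer: 2 8 8

Derivation:
After op 1 (move_left): buffer="emvsfodfv" (len 9), cursors c1@1 c2@4, authorship .........
After op 2 (delete): buffer="mvfodfv" (len 7), cursors c1@0 c2@2, authorship .......
After op 3 (insert('t')): buffer="tmvtfodfv" (len 9), cursors c1@1 c2@4, authorship 1..2.....
After op 4 (insert('i')): buffer="timvtifodfv" (len 11), cursors c1@2 c2@6, authorship 11..22.....
After op 5 (add_cursor(6)): buffer="timvtifodfv" (len 11), cursors c1@2 c2@6 c3@6, authorship 11..22.....
After op 6 (insert('j')): buffer="tijmvtijjfodfv" (len 14), cursors c1@3 c2@9 c3@9, authorship 111..2223.....
After op 7 (move_left): buffer="tijmvtijjfodfv" (len 14), cursors c1@2 c2@8 c3@8, authorship 111..2223.....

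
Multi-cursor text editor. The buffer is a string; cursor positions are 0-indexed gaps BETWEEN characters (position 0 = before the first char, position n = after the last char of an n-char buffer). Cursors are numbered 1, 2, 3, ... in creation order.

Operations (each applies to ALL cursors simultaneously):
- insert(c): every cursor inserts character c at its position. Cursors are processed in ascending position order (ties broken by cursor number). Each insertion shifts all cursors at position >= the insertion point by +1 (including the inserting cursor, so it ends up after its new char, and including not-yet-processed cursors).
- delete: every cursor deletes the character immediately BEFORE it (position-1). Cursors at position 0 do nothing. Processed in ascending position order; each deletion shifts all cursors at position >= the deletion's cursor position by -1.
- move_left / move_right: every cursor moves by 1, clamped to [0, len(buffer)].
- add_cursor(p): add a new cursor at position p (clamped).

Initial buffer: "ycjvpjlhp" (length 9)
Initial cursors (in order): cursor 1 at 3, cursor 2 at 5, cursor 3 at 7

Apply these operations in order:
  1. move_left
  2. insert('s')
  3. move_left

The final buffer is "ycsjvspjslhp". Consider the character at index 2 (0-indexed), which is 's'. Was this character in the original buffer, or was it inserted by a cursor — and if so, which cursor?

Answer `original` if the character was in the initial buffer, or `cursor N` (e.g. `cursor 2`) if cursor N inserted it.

Answer: cursor 1

Derivation:
After op 1 (move_left): buffer="ycjvpjlhp" (len 9), cursors c1@2 c2@4 c3@6, authorship .........
After op 2 (insert('s')): buffer="ycsjvspjslhp" (len 12), cursors c1@3 c2@6 c3@9, authorship ..1..2..3...
After op 3 (move_left): buffer="ycsjvspjslhp" (len 12), cursors c1@2 c2@5 c3@8, authorship ..1..2..3...
Authorship (.=original, N=cursor N): . . 1 . . 2 . . 3 . . .
Index 2: author = 1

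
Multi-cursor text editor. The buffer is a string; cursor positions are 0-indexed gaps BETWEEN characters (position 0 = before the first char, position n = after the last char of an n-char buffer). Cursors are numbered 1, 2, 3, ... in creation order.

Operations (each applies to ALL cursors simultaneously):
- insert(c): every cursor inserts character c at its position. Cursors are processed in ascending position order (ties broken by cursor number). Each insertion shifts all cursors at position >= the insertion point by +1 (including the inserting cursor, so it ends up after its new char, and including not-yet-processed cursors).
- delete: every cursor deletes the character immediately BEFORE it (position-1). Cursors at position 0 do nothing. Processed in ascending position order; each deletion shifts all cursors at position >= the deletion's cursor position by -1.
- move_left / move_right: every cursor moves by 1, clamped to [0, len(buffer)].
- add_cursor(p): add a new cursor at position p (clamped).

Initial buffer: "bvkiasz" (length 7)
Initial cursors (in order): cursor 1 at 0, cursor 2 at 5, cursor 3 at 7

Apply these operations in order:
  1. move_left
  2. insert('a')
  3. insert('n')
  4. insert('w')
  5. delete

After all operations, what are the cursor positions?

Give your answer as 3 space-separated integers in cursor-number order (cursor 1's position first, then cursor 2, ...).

After op 1 (move_left): buffer="bvkiasz" (len 7), cursors c1@0 c2@4 c3@6, authorship .......
After op 2 (insert('a')): buffer="abvkiaasaz" (len 10), cursors c1@1 c2@6 c3@9, authorship 1....2..3.
After op 3 (insert('n')): buffer="anbvkianasanz" (len 13), cursors c1@2 c2@8 c3@12, authorship 11....22..33.
After op 4 (insert('w')): buffer="anwbvkianwasanwz" (len 16), cursors c1@3 c2@10 c3@15, authorship 111....222..333.
After op 5 (delete): buffer="anbvkianasanz" (len 13), cursors c1@2 c2@8 c3@12, authorship 11....22..33.

Answer: 2 8 12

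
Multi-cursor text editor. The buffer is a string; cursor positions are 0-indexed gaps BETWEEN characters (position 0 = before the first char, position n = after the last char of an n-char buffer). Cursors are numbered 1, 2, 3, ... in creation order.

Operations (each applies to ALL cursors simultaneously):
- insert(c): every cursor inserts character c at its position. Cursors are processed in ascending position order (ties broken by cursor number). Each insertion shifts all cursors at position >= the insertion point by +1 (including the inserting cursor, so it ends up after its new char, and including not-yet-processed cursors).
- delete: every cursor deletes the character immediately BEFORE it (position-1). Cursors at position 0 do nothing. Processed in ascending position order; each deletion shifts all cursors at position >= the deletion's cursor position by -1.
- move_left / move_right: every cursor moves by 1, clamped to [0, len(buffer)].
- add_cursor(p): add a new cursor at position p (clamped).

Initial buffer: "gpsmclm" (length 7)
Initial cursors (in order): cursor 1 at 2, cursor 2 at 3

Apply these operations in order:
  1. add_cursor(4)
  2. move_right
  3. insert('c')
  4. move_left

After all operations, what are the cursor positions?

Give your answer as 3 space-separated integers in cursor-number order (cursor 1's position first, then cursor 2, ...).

Answer: 3 5 7

Derivation:
After op 1 (add_cursor(4)): buffer="gpsmclm" (len 7), cursors c1@2 c2@3 c3@4, authorship .......
After op 2 (move_right): buffer="gpsmclm" (len 7), cursors c1@3 c2@4 c3@5, authorship .......
After op 3 (insert('c')): buffer="gpscmccclm" (len 10), cursors c1@4 c2@6 c3@8, authorship ...1.2.3..
After op 4 (move_left): buffer="gpscmccclm" (len 10), cursors c1@3 c2@5 c3@7, authorship ...1.2.3..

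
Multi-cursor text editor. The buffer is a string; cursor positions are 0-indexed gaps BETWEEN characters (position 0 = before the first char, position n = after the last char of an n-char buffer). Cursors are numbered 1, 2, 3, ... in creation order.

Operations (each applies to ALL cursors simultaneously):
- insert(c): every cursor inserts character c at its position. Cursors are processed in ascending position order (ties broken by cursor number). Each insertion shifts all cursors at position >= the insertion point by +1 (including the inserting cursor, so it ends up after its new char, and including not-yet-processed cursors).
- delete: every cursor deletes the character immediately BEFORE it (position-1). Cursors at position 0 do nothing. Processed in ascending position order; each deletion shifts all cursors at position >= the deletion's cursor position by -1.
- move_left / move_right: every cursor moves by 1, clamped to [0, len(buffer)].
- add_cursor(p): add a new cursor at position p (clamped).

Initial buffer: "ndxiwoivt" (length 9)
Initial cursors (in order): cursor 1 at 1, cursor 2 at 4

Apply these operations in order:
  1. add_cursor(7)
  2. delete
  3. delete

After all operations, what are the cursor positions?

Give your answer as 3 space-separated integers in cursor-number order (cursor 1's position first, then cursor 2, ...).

Answer: 0 1 2

Derivation:
After op 1 (add_cursor(7)): buffer="ndxiwoivt" (len 9), cursors c1@1 c2@4 c3@7, authorship .........
After op 2 (delete): buffer="dxwovt" (len 6), cursors c1@0 c2@2 c3@4, authorship ......
After op 3 (delete): buffer="dwvt" (len 4), cursors c1@0 c2@1 c3@2, authorship ....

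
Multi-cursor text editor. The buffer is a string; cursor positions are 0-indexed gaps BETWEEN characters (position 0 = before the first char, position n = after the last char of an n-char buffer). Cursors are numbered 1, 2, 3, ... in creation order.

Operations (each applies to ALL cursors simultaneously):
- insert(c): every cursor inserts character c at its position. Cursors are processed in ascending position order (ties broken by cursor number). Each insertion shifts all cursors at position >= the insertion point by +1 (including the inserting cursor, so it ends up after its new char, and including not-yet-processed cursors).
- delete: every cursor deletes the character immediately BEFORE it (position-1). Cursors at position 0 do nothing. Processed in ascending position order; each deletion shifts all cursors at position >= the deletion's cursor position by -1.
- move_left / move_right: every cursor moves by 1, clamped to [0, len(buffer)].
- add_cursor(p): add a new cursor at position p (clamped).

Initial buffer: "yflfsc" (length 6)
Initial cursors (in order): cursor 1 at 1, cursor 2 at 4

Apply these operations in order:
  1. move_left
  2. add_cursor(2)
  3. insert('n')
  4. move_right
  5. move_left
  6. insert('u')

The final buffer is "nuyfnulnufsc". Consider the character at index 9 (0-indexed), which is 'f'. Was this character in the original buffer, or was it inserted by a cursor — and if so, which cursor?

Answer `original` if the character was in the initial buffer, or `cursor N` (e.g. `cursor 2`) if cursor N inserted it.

After op 1 (move_left): buffer="yflfsc" (len 6), cursors c1@0 c2@3, authorship ......
After op 2 (add_cursor(2)): buffer="yflfsc" (len 6), cursors c1@0 c3@2 c2@3, authorship ......
After op 3 (insert('n')): buffer="nyfnlnfsc" (len 9), cursors c1@1 c3@4 c2@6, authorship 1..3.2...
After op 4 (move_right): buffer="nyfnlnfsc" (len 9), cursors c1@2 c3@5 c2@7, authorship 1..3.2...
After op 5 (move_left): buffer="nyfnlnfsc" (len 9), cursors c1@1 c3@4 c2@6, authorship 1..3.2...
After op 6 (insert('u')): buffer="nuyfnulnufsc" (len 12), cursors c1@2 c3@6 c2@9, authorship 11..33.22...
Authorship (.=original, N=cursor N): 1 1 . . 3 3 . 2 2 . . .
Index 9: author = original

Answer: original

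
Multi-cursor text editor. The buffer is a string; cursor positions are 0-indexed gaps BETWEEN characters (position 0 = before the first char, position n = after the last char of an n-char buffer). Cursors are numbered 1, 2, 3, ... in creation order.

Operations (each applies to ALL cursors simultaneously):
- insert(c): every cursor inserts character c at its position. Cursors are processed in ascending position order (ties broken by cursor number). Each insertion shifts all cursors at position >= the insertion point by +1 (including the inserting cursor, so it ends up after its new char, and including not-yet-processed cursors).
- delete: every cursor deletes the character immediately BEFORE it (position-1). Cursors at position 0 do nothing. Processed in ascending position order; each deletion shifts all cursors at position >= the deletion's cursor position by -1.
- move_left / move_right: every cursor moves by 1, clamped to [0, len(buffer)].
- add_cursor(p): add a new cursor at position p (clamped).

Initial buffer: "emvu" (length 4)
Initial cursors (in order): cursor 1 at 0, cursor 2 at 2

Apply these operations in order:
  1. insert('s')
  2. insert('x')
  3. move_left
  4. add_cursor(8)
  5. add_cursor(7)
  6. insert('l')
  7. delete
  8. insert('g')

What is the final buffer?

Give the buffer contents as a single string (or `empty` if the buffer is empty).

Answer: sgxemsgxvgug

Derivation:
After op 1 (insert('s')): buffer="semsvu" (len 6), cursors c1@1 c2@4, authorship 1..2..
After op 2 (insert('x')): buffer="sxemsxvu" (len 8), cursors c1@2 c2@6, authorship 11..22..
After op 3 (move_left): buffer="sxemsxvu" (len 8), cursors c1@1 c2@5, authorship 11..22..
After op 4 (add_cursor(8)): buffer="sxemsxvu" (len 8), cursors c1@1 c2@5 c3@8, authorship 11..22..
After op 5 (add_cursor(7)): buffer="sxemsxvu" (len 8), cursors c1@1 c2@5 c4@7 c3@8, authorship 11..22..
After op 6 (insert('l')): buffer="slxemslxvlul" (len 12), cursors c1@2 c2@7 c4@10 c3@12, authorship 111..222.4.3
After op 7 (delete): buffer="sxemsxvu" (len 8), cursors c1@1 c2@5 c4@7 c3@8, authorship 11..22..
After op 8 (insert('g')): buffer="sgxemsgxvgug" (len 12), cursors c1@2 c2@7 c4@10 c3@12, authorship 111..222.4.3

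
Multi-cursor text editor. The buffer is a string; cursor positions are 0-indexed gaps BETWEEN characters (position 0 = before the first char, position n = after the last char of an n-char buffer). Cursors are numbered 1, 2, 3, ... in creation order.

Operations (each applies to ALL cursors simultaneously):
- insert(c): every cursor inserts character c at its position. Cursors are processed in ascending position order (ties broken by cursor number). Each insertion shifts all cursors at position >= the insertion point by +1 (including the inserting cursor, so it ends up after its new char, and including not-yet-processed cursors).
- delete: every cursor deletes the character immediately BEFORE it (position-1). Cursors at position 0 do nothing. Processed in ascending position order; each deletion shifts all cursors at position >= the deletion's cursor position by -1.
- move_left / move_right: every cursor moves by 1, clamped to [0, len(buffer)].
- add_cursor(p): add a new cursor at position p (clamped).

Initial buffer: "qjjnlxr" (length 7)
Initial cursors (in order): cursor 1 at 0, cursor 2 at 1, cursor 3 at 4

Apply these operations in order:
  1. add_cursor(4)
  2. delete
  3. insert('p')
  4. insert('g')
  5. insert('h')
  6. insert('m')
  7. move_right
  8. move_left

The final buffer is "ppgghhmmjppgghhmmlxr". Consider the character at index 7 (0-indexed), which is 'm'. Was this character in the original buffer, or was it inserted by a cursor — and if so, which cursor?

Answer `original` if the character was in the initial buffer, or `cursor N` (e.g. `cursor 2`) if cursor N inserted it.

After op 1 (add_cursor(4)): buffer="qjjnlxr" (len 7), cursors c1@0 c2@1 c3@4 c4@4, authorship .......
After op 2 (delete): buffer="jlxr" (len 4), cursors c1@0 c2@0 c3@1 c4@1, authorship ....
After op 3 (insert('p')): buffer="ppjpplxr" (len 8), cursors c1@2 c2@2 c3@5 c4@5, authorship 12.34...
After op 4 (insert('g')): buffer="ppggjppgglxr" (len 12), cursors c1@4 c2@4 c3@9 c4@9, authorship 1212.3434...
After op 5 (insert('h')): buffer="ppgghhjppgghhlxr" (len 16), cursors c1@6 c2@6 c3@13 c4@13, authorship 121212.343434...
After op 6 (insert('m')): buffer="ppgghhmmjppgghhmmlxr" (len 20), cursors c1@8 c2@8 c3@17 c4@17, authorship 12121212.34343434...
After op 7 (move_right): buffer="ppgghhmmjppgghhmmlxr" (len 20), cursors c1@9 c2@9 c3@18 c4@18, authorship 12121212.34343434...
After op 8 (move_left): buffer="ppgghhmmjppgghhmmlxr" (len 20), cursors c1@8 c2@8 c3@17 c4@17, authorship 12121212.34343434...
Authorship (.=original, N=cursor N): 1 2 1 2 1 2 1 2 . 3 4 3 4 3 4 3 4 . . .
Index 7: author = 2

Answer: cursor 2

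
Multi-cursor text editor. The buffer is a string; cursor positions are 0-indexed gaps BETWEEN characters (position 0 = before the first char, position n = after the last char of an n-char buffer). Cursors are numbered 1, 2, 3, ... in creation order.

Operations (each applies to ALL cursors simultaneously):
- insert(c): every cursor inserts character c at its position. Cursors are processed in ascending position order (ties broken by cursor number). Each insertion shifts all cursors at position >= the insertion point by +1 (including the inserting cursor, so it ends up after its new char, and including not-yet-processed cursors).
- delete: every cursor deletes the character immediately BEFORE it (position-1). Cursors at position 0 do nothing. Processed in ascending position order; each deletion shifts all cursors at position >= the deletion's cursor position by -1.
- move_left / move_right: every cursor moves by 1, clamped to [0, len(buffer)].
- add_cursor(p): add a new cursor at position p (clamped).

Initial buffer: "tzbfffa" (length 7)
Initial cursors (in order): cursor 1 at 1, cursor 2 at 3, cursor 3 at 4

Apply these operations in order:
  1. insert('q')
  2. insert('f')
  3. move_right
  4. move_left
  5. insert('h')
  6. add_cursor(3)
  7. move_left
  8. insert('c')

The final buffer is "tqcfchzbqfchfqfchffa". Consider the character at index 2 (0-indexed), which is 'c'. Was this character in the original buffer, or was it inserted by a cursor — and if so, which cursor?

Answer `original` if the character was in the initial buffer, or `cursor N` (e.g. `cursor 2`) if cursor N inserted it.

Answer: cursor 4

Derivation:
After op 1 (insert('q')): buffer="tqzbqfqffa" (len 10), cursors c1@2 c2@5 c3@7, authorship .1..2.3...
After op 2 (insert('f')): buffer="tqfzbqffqfffa" (len 13), cursors c1@3 c2@7 c3@10, authorship .11..22.33...
After op 3 (move_right): buffer="tqfzbqffqfffa" (len 13), cursors c1@4 c2@8 c3@11, authorship .11..22.33...
After op 4 (move_left): buffer="tqfzbqffqfffa" (len 13), cursors c1@3 c2@7 c3@10, authorship .11..22.33...
After op 5 (insert('h')): buffer="tqfhzbqfhfqfhffa" (len 16), cursors c1@4 c2@9 c3@13, authorship .111..222.333...
After op 6 (add_cursor(3)): buffer="tqfhzbqfhfqfhffa" (len 16), cursors c4@3 c1@4 c2@9 c3@13, authorship .111..222.333...
After op 7 (move_left): buffer="tqfhzbqfhfqfhffa" (len 16), cursors c4@2 c1@3 c2@8 c3@12, authorship .111..222.333...
After op 8 (insert('c')): buffer="tqcfchzbqfchfqfchffa" (len 20), cursors c4@3 c1@5 c2@11 c3@16, authorship .14111..2222.3333...
Authorship (.=original, N=cursor N): . 1 4 1 1 1 . . 2 2 2 2 . 3 3 3 3 . . .
Index 2: author = 4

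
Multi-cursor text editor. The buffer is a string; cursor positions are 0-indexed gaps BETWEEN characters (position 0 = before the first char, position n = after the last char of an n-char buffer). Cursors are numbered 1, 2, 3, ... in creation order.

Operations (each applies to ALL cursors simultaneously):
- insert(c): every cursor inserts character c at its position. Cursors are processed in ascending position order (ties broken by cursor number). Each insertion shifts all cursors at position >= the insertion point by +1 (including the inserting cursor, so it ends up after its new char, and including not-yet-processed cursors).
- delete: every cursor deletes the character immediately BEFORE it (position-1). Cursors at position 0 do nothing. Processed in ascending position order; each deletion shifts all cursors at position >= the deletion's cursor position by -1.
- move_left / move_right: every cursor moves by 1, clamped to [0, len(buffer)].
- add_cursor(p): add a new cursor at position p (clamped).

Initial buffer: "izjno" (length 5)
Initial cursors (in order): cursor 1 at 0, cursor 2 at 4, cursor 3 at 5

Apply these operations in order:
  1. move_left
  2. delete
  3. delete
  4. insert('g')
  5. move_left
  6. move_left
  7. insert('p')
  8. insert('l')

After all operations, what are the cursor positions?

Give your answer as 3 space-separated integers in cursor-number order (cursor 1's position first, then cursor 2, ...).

After op 1 (move_left): buffer="izjno" (len 5), cursors c1@0 c2@3 c3@4, authorship .....
After op 2 (delete): buffer="izo" (len 3), cursors c1@0 c2@2 c3@2, authorship ...
After op 3 (delete): buffer="o" (len 1), cursors c1@0 c2@0 c3@0, authorship .
After op 4 (insert('g')): buffer="gggo" (len 4), cursors c1@3 c2@3 c3@3, authorship 123.
After op 5 (move_left): buffer="gggo" (len 4), cursors c1@2 c2@2 c3@2, authorship 123.
After op 6 (move_left): buffer="gggo" (len 4), cursors c1@1 c2@1 c3@1, authorship 123.
After op 7 (insert('p')): buffer="gpppggo" (len 7), cursors c1@4 c2@4 c3@4, authorship 112323.
After op 8 (insert('l')): buffer="gppplllggo" (len 10), cursors c1@7 c2@7 c3@7, authorship 112312323.

Answer: 7 7 7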